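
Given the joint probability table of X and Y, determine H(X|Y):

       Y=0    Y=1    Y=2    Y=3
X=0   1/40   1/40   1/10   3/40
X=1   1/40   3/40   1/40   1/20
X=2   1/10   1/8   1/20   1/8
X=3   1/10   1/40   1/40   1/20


H(X|Y) = Σ_y p(y) H(X|Y=y)
  p(Y=0) = 1/4, H(X|Y=0) = 1.7219
  p(Y=1) = 1/4, H(X|Y=1) = 1.6855
  p(Y=2) = 1/5, H(X|Y=2) = 1.7500
  p(Y=3) = 3/10, H(X|Y=3) = 1.8879
H(X|Y) = 0.2500×1.7219 + 0.2500×1.6855 + 0.2000×1.7500 + 0.3000×1.8879 = 1.7682 bits


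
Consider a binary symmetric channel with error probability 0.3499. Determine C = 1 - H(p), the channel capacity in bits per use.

For BSC with error probability p:
C = 1 - H(p) where H(p) is binary entropy
H(0.3499) = -0.3499 × log₂(0.3499) - 0.6501 × log₂(0.6501)
H(p) = 0.9340
C = 1 - 0.9340 = 0.0660 bits/use


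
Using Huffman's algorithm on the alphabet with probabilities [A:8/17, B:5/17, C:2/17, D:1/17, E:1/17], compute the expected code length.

Huffman tree construction:
Combine smallest probabilities repeatedly
Resulting codes:
  A: 0 (length 1)
  B: 11 (length 2)
  C: 100 (length 3)
  D: 1010 (length 4)
  E: 1011 (length 4)
Average length = Σ p(s) × length(s) = 1.8824 bits


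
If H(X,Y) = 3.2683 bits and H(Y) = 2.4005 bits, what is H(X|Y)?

Chain rule: H(X,Y) = H(X|Y) + H(Y)
H(X|Y) = H(X,Y) - H(Y) = 3.2683 - 2.4005 = 0.8678 bits


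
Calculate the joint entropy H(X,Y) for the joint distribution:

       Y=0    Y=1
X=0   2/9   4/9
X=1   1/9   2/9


H(X,Y) = -Σ p(x,y) log₂ p(x,y)
  p(0,0)=2/9: -0.2222 × log₂(0.2222) = 0.4822
  p(0,1)=4/9: -0.4444 × log₂(0.4444) = 0.5200
  p(1,0)=1/9: -0.1111 × log₂(0.1111) = 0.3522
  p(1,1)=2/9: -0.2222 × log₂(0.2222) = 0.4822
H(X,Y) = 1.8366 bits


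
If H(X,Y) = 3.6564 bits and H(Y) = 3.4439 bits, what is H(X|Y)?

Chain rule: H(X,Y) = H(X|Y) + H(Y)
H(X|Y) = H(X,Y) - H(Y) = 3.6564 - 3.4439 = 0.2125 bits


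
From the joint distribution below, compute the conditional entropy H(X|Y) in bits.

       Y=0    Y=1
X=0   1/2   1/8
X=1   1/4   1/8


H(X|Y) = Σ_y p(y) H(X|Y=y)
  p(Y=0) = 3/4, H(X|Y=0) = 0.9183
  p(Y=1) = 1/4, H(X|Y=1) = 1.0000
H(X|Y) = 0.7500×0.9183 + 0.2500×1.0000 = 0.9387 bits


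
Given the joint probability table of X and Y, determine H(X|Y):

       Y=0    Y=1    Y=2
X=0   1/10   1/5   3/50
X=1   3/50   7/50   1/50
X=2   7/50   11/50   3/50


H(X|Y) = Σ_y p(y) H(X|Y=y)
  p(Y=0) = 3/10, H(X|Y=0) = 1.5058
  p(Y=1) = 14/25, H(X|Y=1) = 1.5601
  p(Y=2) = 7/50, H(X|Y=2) = 1.4488
H(X|Y) = 0.3000×1.5058 + 0.5600×1.5601 + 0.1400×1.4488 = 1.5282 bits


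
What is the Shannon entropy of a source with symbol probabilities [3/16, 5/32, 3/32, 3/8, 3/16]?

H(X) = -Σ p(x) log₂ p(x)
  -3/16 × log₂(3/16) = 0.4528
  -5/32 × log₂(5/32) = 0.4184
  -3/32 × log₂(3/32) = 0.3202
  -3/8 × log₂(3/8) = 0.5306
  -3/16 × log₂(3/16) = 0.4528
H(X) = 2.1749 bits


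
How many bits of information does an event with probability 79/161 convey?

Information content I(x) = -log₂(p(x))
I = -log₂(79/161) = -log₂(0.4907)
I = 1.0271 bits


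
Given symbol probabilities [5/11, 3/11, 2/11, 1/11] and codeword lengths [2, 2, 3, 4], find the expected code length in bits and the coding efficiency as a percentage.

Average length L = Σ p_i × l_i = 2.3636 bits
Entropy H = 1.7899 bits
Efficiency η = H/L × 100% = 75.73%


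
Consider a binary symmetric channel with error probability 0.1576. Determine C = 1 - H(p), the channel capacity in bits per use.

For BSC with error probability p:
C = 1 - H(p) where H(p) is binary entropy
H(0.1576) = -0.1576 × log₂(0.1576) - 0.8424 × log₂(0.8424)
H(p) = 0.6285
C = 1 - 0.6285 = 0.3715 bits/use


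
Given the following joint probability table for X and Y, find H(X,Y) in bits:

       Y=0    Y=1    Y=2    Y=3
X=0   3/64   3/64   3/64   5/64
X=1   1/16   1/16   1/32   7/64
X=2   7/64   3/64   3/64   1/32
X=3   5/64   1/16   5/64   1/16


H(X,Y) = -Σ p(x,y) log₂ p(x,y)
  p(0,0)=3/64: -0.0469 × log₂(0.0469) = 0.2070
  p(0,1)=3/64: -0.0469 × log₂(0.0469) = 0.2070
  p(0,2)=3/64: -0.0469 × log₂(0.0469) = 0.2070
  p(0,3)=5/64: -0.0781 × log₂(0.0781) = 0.2873
  p(1,0)=1/16: -0.0625 × log₂(0.0625) = 0.2500
  p(1,1)=1/16: -0.0625 × log₂(0.0625) = 0.2500
  p(1,2)=1/32: -0.0312 × log₂(0.0312) = 0.1562
  p(1,3)=7/64: -0.1094 × log₂(0.1094) = 0.3492
  p(2,0)=7/64: -0.1094 × log₂(0.1094) = 0.3492
  p(2,1)=3/64: -0.0469 × log₂(0.0469) = 0.2070
  p(2,2)=3/64: -0.0469 × log₂(0.0469) = 0.2070
  p(2,3)=1/32: -0.0312 × log₂(0.0312) = 0.1562
  p(3,0)=5/64: -0.0781 × log₂(0.0781) = 0.2873
  p(3,1)=1/16: -0.0625 × log₂(0.0625) = 0.2500
  p(3,2)=5/64: -0.0781 × log₂(0.0781) = 0.2873
  p(3,3)=1/16: -0.0625 × log₂(0.0625) = 0.2500
H(X,Y) = 3.9077 bits


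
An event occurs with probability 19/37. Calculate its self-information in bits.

Information content I(x) = -log₂(p(x))
I = -log₂(19/37) = -log₂(0.5135)
I = 0.9615 bits


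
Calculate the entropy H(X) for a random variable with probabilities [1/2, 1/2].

H(X) = -Σ p(x) log₂ p(x)
  -1/2 × log₂(1/2) = 0.5000
  -1/2 × log₂(1/2) = 0.5000
H(X) = 1.0000 bits


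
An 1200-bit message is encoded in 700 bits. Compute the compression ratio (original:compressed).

Compression ratio = Original / Compressed
= 1200 / 700 = 1.71:1


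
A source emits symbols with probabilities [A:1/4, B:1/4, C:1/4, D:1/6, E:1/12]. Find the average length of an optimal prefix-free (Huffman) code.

Huffman tree construction:
Combine smallest probabilities repeatedly
Resulting codes:
  A: 00 (length 2)
  B: 01 (length 2)
  C: 10 (length 2)
  D: 111 (length 3)
  E: 110 (length 3)
Average length = Σ p(s) × length(s) = 2.2500 bits


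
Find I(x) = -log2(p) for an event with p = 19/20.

Information content I(x) = -log₂(p(x))
I = -log₂(19/20) = -log₂(0.9500)
I = 0.0740 bits


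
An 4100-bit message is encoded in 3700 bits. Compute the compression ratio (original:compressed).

Compression ratio = Original / Compressed
= 4100 / 3700 = 1.11:1


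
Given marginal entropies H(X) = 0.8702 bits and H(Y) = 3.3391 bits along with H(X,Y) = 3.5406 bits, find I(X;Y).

I(X;Y) = H(X) + H(Y) - H(X,Y)
I(X;Y) = 0.8702 + 3.3391 - 3.5406 = 0.6687 bits


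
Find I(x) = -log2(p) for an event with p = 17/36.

Information content I(x) = -log₂(p(x))
I = -log₂(17/36) = -log₂(0.4722)
I = 1.0825 bits


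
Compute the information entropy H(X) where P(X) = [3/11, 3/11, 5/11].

H(X) = -Σ p(x) log₂ p(x)
  -3/11 × log₂(3/11) = 0.5112
  -3/11 × log₂(3/11) = 0.5112
  -5/11 × log₂(5/11) = 0.5170
H(X) = 1.5395 bits


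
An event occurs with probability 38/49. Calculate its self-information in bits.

Information content I(x) = -log₂(p(x))
I = -log₂(38/49) = -log₂(0.7755)
I = 0.3668 bits


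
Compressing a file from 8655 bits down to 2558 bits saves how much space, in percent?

Space savings = (1 - Compressed/Original) × 100%
= (1 - 2558/8655) × 100%
= 70.44%


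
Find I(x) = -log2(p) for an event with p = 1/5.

Information content I(x) = -log₂(p(x))
I = -log₂(1/5) = -log₂(0.2000)
I = 2.3219 bits


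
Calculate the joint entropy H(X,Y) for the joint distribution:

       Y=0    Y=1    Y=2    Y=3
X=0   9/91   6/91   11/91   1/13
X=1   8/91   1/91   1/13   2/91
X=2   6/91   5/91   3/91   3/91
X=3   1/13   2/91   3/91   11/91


H(X,Y) = -Σ p(x,y) log₂ p(x,y)
  p(0,0)=9/91: -0.0989 × log₂(0.0989) = 0.3301
  p(0,1)=6/91: -0.0659 × log₂(0.0659) = 0.2586
  p(0,2)=11/91: -0.1209 × log₂(0.1209) = 0.3685
  p(0,3)=1/13: -0.0769 × log₂(0.0769) = 0.2846
  p(1,0)=8/91: -0.0879 × log₂(0.0879) = 0.3084
  p(1,1)=1/91: -0.0110 × log₂(0.0110) = 0.0715
  p(1,2)=1/13: -0.0769 × log₂(0.0769) = 0.2846
  p(1,3)=2/91: -0.0220 × log₂(0.0220) = 0.1211
  p(2,0)=6/91: -0.0659 × log₂(0.0659) = 0.2586
  p(2,1)=5/91: -0.0549 × log₂(0.0549) = 0.2300
  p(2,2)=3/91: -0.0330 × log₂(0.0330) = 0.1623
  p(2,3)=3/91: -0.0330 × log₂(0.0330) = 0.1623
  p(3,0)=1/13: -0.0769 × log₂(0.0769) = 0.2846
  p(3,1)=2/91: -0.0220 × log₂(0.0220) = 0.1211
  p(3,2)=3/91: -0.0330 × log₂(0.0330) = 0.1623
  p(3,3)=11/91: -0.1209 × log₂(0.1209) = 0.3685
H(X,Y) = 3.7772 bits


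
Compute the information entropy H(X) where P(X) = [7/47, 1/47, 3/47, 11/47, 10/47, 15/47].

H(X) = -Σ p(x) log₂ p(x)
  -7/47 × log₂(7/47) = 0.4092
  -1/47 × log₂(1/47) = 0.1182
  -3/47 × log₂(3/47) = 0.2534
  -11/47 × log₂(11/47) = 0.4904
  -10/47 × log₂(10/47) = 0.4750
  -15/47 × log₂(15/47) = 0.5259
H(X) = 2.2720 bits


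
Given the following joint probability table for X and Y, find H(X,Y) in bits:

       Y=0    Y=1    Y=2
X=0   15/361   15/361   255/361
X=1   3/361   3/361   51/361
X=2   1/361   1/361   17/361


H(X,Y) = -Σ p(x,y) log₂ p(x,y)
  p(0,0)=15/361: -0.0416 × log₂(0.0416) = 0.1907
  p(0,1)=15/361: -0.0416 × log₂(0.0416) = 0.1907
  p(0,2)=255/361: -0.7064 × log₂(0.7064) = 0.3542
  p(1,0)=3/361: -0.0083 × log₂(0.0083) = 0.0574
  p(1,1)=3/361: -0.0083 × log₂(0.0083) = 0.0574
  p(1,2)=51/361: -0.1413 × log₂(0.1413) = 0.3989
  p(2,0)=1/361: -0.0028 × log₂(0.0028) = 0.0235
  p(2,1)=1/361: -0.0028 × log₂(0.0028) = 0.0235
  p(2,2)=17/361: -0.0471 × log₂(0.0471) = 0.2076
H(X,Y) = 1.5040 bits


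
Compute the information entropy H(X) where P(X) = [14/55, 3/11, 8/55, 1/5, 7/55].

H(X) = -Σ p(x) log₂ p(x)
  -14/55 × log₂(14/55) = 0.5025
  -3/11 × log₂(3/11) = 0.5112
  -8/55 × log₂(8/55) = 0.4046
  -1/5 × log₂(1/5) = 0.4644
  -7/55 × log₂(7/55) = 0.3785
H(X) = 2.2611 bits


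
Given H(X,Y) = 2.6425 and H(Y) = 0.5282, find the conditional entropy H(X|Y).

Chain rule: H(X,Y) = H(X|Y) + H(Y)
H(X|Y) = H(X,Y) - H(Y) = 2.6425 - 0.5282 = 2.1143 bits


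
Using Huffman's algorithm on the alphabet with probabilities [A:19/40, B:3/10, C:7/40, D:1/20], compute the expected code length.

Huffman tree construction:
Combine smallest probabilities repeatedly
Resulting codes:
  A: 0 (length 1)
  B: 11 (length 2)
  C: 101 (length 3)
  D: 100 (length 3)
Average length = Σ p(s) × length(s) = 1.7500 bits


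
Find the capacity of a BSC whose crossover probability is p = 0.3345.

For BSC with error probability p:
C = 1 - H(p) where H(p) is binary entropy
H(0.3345) = -0.3345 × log₂(0.3345) - 0.6655 × log₂(0.6655)
H(p) = 0.9195
C = 1 - 0.9195 = 0.0805 bits/use


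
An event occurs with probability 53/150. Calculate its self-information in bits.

Information content I(x) = -log₂(p(x))
I = -log₂(53/150) = -log₂(0.3533)
I = 1.5009 bits


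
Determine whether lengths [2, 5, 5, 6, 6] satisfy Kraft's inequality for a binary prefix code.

Kraft inequality: Σ 2^(-l_i) ≤ 1 for prefix-free code
Calculating: 2^(-2) + 2^(-5) + 2^(-5) + 2^(-6) + 2^(-6)
= 0.25 + 0.03125 + 0.03125 + 0.015625 + 0.015625
= 0.3438
Since 0.3438 ≤ 1, prefix-free code exists


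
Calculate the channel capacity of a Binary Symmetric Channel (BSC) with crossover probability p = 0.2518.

For BSC with error probability p:
C = 1 - H(p) where H(p) is binary entropy
H(0.2518) = -0.2518 × log₂(0.2518) - 0.7482 × log₂(0.7482)
H(p) = 0.8141
C = 1 - 0.8141 = 0.1859 bits/use


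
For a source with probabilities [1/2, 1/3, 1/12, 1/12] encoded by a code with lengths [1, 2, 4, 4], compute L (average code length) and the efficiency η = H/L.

Average length L = Σ p_i × l_i = 1.8333 bits
Entropy H = 1.6258 bits
Efficiency η = H/L × 100% = 88.68%


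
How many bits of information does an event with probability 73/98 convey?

Information content I(x) = -log₂(p(x))
I = -log₂(73/98) = -log₂(0.7449)
I = 0.4249 bits


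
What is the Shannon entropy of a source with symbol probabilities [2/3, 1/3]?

H(X) = -Σ p(x) log₂ p(x)
  -2/3 × log₂(2/3) = 0.3900
  -1/3 × log₂(1/3) = 0.5283
H(X) = 0.9183 bits


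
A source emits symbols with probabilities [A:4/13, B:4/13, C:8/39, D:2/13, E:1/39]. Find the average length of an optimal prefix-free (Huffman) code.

Huffman tree construction:
Combine smallest probabilities repeatedly
Resulting codes:
  A: 10 (length 2)
  B: 11 (length 2)
  C: 01 (length 2)
  D: 001 (length 3)
  E: 000 (length 3)
Average length = Σ p(s) × length(s) = 2.1795 bits


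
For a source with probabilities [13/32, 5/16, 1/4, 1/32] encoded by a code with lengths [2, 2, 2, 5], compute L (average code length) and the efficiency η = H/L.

Average length L = Σ p_i × l_i = 2.0938 bits
Entropy H = 1.7086 bits
Efficiency η = H/L × 100% = 81.60%


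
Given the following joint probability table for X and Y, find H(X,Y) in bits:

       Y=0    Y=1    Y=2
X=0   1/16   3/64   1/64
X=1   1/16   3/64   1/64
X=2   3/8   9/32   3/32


H(X,Y) = -Σ p(x,y) log₂ p(x,y)
  p(0,0)=1/16: -0.0625 × log₂(0.0625) = 0.2500
  p(0,1)=3/64: -0.0469 × log₂(0.0469) = 0.2070
  p(0,2)=1/64: -0.0156 × log₂(0.0156) = 0.0938
  p(1,0)=1/16: -0.0625 × log₂(0.0625) = 0.2500
  p(1,1)=3/64: -0.0469 × log₂(0.0469) = 0.2070
  p(1,2)=1/64: -0.0156 × log₂(0.0156) = 0.0938
  p(2,0)=3/8: -0.3750 × log₂(0.3750) = 0.5306
  p(2,1)=9/32: -0.2812 × log₂(0.2812) = 0.5147
  p(2,2)=3/32: -0.0938 × log₂(0.0938) = 0.3202
H(X,Y) = 2.4669 bits


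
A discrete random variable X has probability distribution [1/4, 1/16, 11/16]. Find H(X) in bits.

H(X) = -Σ p(x) log₂ p(x)
  -1/4 × log₂(1/4) = 0.5000
  -1/16 × log₂(1/16) = 0.2500
  -11/16 × log₂(11/16) = 0.3716
H(X) = 1.1216 bits


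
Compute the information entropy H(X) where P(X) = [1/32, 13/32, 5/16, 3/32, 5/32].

H(X) = -Σ p(x) log₂ p(x)
  -1/32 × log₂(1/32) = 0.1562
  -13/32 × log₂(13/32) = 0.5279
  -5/16 × log₂(5/16) = 0.5244
  -3/32 × log₂(3/32) = 0.3202
  -5/32 × log₂(5/32) = 0.4184
H(X) = 1.9472 bits


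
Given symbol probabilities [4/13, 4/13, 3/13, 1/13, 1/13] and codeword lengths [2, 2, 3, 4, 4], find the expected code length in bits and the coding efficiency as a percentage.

Average length L = Σ p_i × l_i = 2.5385 bits
Entropy H = 2.1039 bits
Efficiency η = H/L × 100% = 82.88%


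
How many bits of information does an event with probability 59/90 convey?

Information content I(x) = -log₂(p(x))
I = -log₂(59/90) = -log₂(0.6556)
I = 0.6092 bits


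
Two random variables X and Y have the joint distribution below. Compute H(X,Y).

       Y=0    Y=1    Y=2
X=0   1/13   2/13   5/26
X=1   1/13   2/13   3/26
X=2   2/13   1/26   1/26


H(X,Y) = -Σ p(x,y) log₂ p(x,y)
  p(0,0)=1/13: -0.0769 × log₂(0.0769) = 0.2846
  p(0,1)=2/13: -0.1538 × log₂(0.1538) = 0.4155
  p(0,2)=5/26: -0.1923 × log₂(0.1923) = 0.4574
  p(1,0)=1/13: -0.0769 × log₂(0.0769) = 0.2846
  p(1,1)=2/13: -0.1538 × log₂(0.1538) = 0.4155
  p(1,2)=3/26: -0.1154 × log₂(0.1154) = 0.3595
  p(2,0)=2/13: -0.1538 × log₂(0.1538) = 0.4155
  p(2,1)=1/26: -0.0385 × log₂(0.0385) = 0.1808
  p(2,2)=1/26: -0.0385 × log₂(0.0385) = 0.1808
H(X,Y) = 2.9941 bits


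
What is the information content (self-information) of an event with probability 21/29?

Information content I(x) = -log₂(p(x))
I = -log₂(21/29) = -log₂(0.7241)
I = 0.4657 bits


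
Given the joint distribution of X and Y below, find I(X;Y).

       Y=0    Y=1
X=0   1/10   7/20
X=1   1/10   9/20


H(X) = 0.9928, H(Y) = 0.7219, H(X,Y) = 1.7129
I(X;Y) = H(X) + H(Y) - H(X,Y) = 0.0018 bits


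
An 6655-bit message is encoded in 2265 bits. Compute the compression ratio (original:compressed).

Compression ratio = Original / Compressed
= 6655 / 2265 = 2.94:1


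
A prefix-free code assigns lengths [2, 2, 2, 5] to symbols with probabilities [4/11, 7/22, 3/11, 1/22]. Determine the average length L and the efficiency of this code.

Average length L = Σ p_i × l_i = 2.1364 bits
Entropy H = 1.7703 bits
Efficiency η = H/L × 100% = 82.86%


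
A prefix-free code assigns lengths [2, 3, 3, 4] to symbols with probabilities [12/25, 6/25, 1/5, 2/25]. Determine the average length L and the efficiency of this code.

Average length L = Σ p_i × l_i = 2.6000 bits
Entropy H = 1.7583 bits
Efficiency η = H/L × 100% = 67.63%


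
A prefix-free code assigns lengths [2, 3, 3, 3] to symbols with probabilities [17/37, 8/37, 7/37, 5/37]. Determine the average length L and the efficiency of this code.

Average length L = Σ p_i × l_i = 2.5405 bits
Entropy H = 1.8379 bits
Efficiency η = H/L × 100% = 72.34%


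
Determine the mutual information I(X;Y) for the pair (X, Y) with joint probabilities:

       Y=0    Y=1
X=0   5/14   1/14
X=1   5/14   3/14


H(X) = 0.9852, H(Y) = 0.8631, H(X,Y) = 1.8092
I(X;Y) = H(X) + H(Y) - H(X,Y) = 0.0391 bits


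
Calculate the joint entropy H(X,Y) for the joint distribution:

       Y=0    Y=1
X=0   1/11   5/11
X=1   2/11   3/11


H(X,Y) = -Σ p(x,y) log₂ p(x,y)
  p(0,0)=1/11: -0.0909 × log₂(0.0909) = 0.3145
  p(0,1)=5/11: -0.4545 × log₂(0.4545) = 0.5170
  p(1,0)=2/11: -0.1818 × log₂(0.1818) = 0.4472
  p(1,1)=3/11: -0.2727 × log₂(0.2727) = 0.5112
H(X,Y) = 1.7899 bits


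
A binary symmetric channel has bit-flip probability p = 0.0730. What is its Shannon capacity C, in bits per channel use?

For BSC with error probability p:
C = 1 - H(p) where H(p) is binary entropy
H(0.0730) = -0.0730 × log₂(0.0730) - 0.9270 × log₂(0.9270)
H(p) = 0.3770
C = 1 - 0.3770 = 0.6230 bits/use


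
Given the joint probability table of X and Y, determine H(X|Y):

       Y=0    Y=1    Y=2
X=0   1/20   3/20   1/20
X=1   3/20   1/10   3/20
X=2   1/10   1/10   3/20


H(X|Y) = Σ_y p(y) H(X|Y=y)
  p(Y=0) = 3/10, H(X|Y=0) = 1.4591
  p(Y=1) = 7/20, H(X|Y=1) = 1.5567
  p(Y=2) = 7/20, H(X|Y=2) = 1.4488
H(X|Y) = 0.3000×1.4591 + 0.3500×1.5567 + 0.3500×1.4488 = 1.4897 bits


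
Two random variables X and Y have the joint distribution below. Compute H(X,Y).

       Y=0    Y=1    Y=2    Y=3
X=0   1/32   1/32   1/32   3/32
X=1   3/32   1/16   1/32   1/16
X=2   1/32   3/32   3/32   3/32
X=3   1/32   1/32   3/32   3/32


H(X,Y) = -Σ p(x,y) log₂ p(x,y)
  p(0,0)=1/32: -0.0312 × log₂(0.0312) = 0.1562
  p(0,1)=1/32: -0.0312 × log₂(0.0312) = 0.1562
  p(0,2)=1/32: -0.0312 × log₂(0.0312) = 0.1562
  p(0,3)=3/32: -0.0938 × log₂(0.0938) = 0.3202
  p(1,0)=3/32: -0.0938 × log₂(0.0938) = 0.3202
  p(1,1)=1/16: -0.0625 × log₂(0.0625) = 0.2500
  p(1,2)=1/32: -0.0312 × log₂(0.0312) = 0.1562
  p(1,3)=1/16: -0.0625 × log₂(0.0625) = 0.2500
  p(2,0)=1/32: -0.0312 × log₂(0.0312) = 0.1562
  p(2,1)=3/32: -0.0938 × log₂(0.0938) = 0.3202
  p(2,2)=3/32: -0.0938 × log₂(0.0938) = 0.3202
  p(2,3)=3/32: -0.0938 × log₂(0.0938) = 0.3202
  p(3,0)=1/32: -0.0312 × log₂(0.0312) = 0.1562
  p(3,1)=1/32: -0.0312 × log₂(0.0312) = 0.1562
  p(3,2)=3/32: -0.0938 × log₂(0.0938) = 0.3202
  p(3,3)=3/32: -0.0938 × log₂(0.0938) = 0.3202
H(X,Y) = 3.8349 bits


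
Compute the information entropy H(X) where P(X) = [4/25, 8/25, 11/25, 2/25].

H(X) = -Σ p(x) log₂ p(x)
  -4/25 × log₂(4/25) = 0.4230
  -8/25 × log₂(8/25) = 0.5260
  -11/25 × log₂(11/25) = 0.5211
  -2/25 × log₂(2/25) = 0.2915
H(X) = 1.7617 bits


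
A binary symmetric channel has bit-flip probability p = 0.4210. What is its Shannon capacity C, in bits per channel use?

For BSC with error probability p:
C = 1 - H(p) where H(p) is binary entropy
H(0.4210) = -0.4210 × log₂(0.4210) - 0.5790 × log₂(0.5790)
H(p) = 0.9819
C = 1 - 0.9819 = 0.0181 bits/use


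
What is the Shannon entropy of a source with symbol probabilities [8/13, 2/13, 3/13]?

H(X) = -Σ p(x) log₂ p(x)
  -8/13 × log₂(8/13) = 0.4310
  -2/13 × log₂(2/13) = 0.4155
  -3/13 × log₂(3/13) = 0.4882
H(X) = 1.3347 bits


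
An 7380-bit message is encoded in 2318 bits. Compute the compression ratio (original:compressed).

Compression ratio = Original / Compressed
= 7380 / 2318 = 3.18:1


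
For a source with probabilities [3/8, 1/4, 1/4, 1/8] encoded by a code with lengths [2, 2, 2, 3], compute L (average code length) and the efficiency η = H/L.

Average length L = Σ p_i × l_i = 2.1250 bits
Entropy H = 1.9056 bits
Efficiency η = H/L × 100% = 89.68%


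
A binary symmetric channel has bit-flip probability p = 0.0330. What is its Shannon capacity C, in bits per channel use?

For BSC with error probability p:
C = 1 - H(p) where H(p) is binary entropy
H(0.0330) = -0.0330 × log₂(0.0330) - 0.9670 × log₂(0.9670)
H(p) = 0.2092
C = 1 - 0.2092 = 0.7908 bits/use


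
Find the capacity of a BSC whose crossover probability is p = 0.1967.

For BSC with error probability p:
C = 1 - H(p) where H(p) is binary entropy
H(0.1967) = -0.1967 × log₂(0.1967) - 0.8033 × log₂(0.8033)
H(p) = 0.7153
C = 1 - 0.7153 = 0.2847 bits/use


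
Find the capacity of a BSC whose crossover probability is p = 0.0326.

For BSC with error probability p:
C = 1 - H(p) where H(p) is binary entropy
H(0.0326) = -0.0326 × log₂(0.0326) - 0.9674 × log₂(0.9674)
H(p) = 0.2073
C = 1 - 0.2073 = 0.7927 bits/use


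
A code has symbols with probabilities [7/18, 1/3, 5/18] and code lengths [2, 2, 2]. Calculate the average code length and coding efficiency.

Average length L = Σ p_i × l_i = 2.0000 bits
Entropy H = 1.5715 bits
Efficiency η = H/L × 100% = 78.58%


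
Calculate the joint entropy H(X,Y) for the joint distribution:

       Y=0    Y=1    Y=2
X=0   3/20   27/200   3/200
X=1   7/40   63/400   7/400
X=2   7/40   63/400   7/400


H(X,Y) = -Σ p(x,y) log₂ p(x,y)
  p(0,0)=3/20: -0.1500 × log₂(0.1500) = 0.4105
  p(0,1)=27/200: -0.1350 × log₂(0.1350) = 0.3900
  p(0,2)=3/200: -0.0150 × log₂(0.0150) = 0.0909
  p(1,0)=7/40: -0.1750 × log₂(0.1750) = 0.4401
  p(1,1)=63/400: -0.1575 × log₂(0.1575) = 0.4200
  p(1,2)=7/400: -0.0175 × log₂(0.0175) = 0.1021
  p(2,0)=7/40: -0.1750 × log₂(0.1750) = 0.4401
  p(2,1)=63/400: -0.1575 × log₂(0.1575) = 0.4200
  p(2,2)=7/400: -0.0175 × log₂(0.0175) = 0.1021
H(X,Y) = 2.8158 bits


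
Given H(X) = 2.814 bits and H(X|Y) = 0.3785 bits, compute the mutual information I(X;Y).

I(X;Y) = H(X) - H(X|Y)
I(X;Y) = 2.814 - 0.3785 = 2.4355 bits


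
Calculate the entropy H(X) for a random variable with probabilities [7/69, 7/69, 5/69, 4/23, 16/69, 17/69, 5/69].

H(X) = -Σ p(x) log₂ p(x)
  -7/69 × log₂(7/69) = 0.3349
  -7/69 × log₂(7/69) = 0.3349
  -5/69 × log₂(5/69) = 0.2744
  -4/23 × log₂(4/23) = 0.4389
  -16/69 × log₂(16/69) = 0.4889
  -17/69 × log₂(17/69) = 0.4979
  -5/69 × log₂(5/69) = 0.2744
H(X) = 2.6443 bits


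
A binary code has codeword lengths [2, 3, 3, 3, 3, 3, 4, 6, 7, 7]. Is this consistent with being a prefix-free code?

Kraft inequality: Σ 2^(-l_i) ≤ 1 for prefix-free code
Calculating: 2^(-2) + 2^(-3) + 2^(-3) + 2^(-3) + 2^(-3) + 2^(-3) + 2^(-4) + 2^(-6) + 2^(-7) + 2^(-7)
= 0.25 + 0.125 + 0.125 + 0.125 + 0.125 + 0.125 + 0.0625 + 0.015625 + 0.0078125 + 0.0078125
= 0.9688
Since 0.9688 ≤ 1, prefix-free code exists


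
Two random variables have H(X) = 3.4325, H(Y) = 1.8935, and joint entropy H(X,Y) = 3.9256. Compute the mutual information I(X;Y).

I(X;Y) = H(X) + H(Y) - H(X,Y)
I(X;Y) = 3.4325 + 1.8935 - 3.9256 = 1.4004 bits


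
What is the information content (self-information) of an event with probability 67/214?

Information content I(x) = -log₂(p(x))
I = -log₂(67/214) = -log₂(0.3131)
I = 1.6754 bits


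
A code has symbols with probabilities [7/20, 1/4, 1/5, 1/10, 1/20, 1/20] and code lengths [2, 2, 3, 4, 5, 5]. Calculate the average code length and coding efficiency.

Average length L = Σ p_i × l_i = 2.7000 bits
Entropy H = 2.2589 bits
Efficiency η = H/L × 100% = 83.66%


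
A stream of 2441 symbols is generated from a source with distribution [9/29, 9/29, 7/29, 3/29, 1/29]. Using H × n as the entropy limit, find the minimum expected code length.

Entropy H = 2.0488 bits/symbol
Minimum bits = H × n = 2.0488 × 2441
= 5001.22 bits


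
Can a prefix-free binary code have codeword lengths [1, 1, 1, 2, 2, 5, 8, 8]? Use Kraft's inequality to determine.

Kraft inequality: Σ 2^(-l_i) ≤ 1 for prefix-free code
Calculating: 2^(-1) + 2^(-1) + 2^(-1) + 2^(-2) + 2^(-2) + 2^(-5) + 2^(-8) + 2^(-8)
= 0.5 + 0.5 + 0.5 + 0.25 + 0.25 + 0.03125 + 0.00390625 + 0.00390625
= 2.0391
Since 2.0391 > 1, prefix-free code does not exist


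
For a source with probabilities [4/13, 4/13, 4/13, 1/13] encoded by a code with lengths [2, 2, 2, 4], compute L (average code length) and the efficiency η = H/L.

Average length L = Σ p_i × l_i = 2.1538 bits
Entropy H = 1.8543 bits
Efficiency η = H/L × 100% = 86.09%


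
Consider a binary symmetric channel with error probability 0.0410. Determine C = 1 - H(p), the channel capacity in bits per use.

For BSC with error probability p:
C = 1 - H(p) where H(p) is binary entropy
H(0.0410) = -0.0410 × log₂(0.0410) - 0.9590 × log₂(0.9590)
H(p) = 0.2469
C = 1 - 0.2469 = 0.7531 bits/use


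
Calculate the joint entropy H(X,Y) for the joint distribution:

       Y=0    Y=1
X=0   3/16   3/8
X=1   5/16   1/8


H(X,Y) = -Σ p(x,y) log₂ p(x,y)
  p(0,0)=3/16: -0.1875 × log₂(0.1875) = 0.4528
  p(0,1)=3/8: -0.3750 × log₂(0.3750) = 0.5306
  p(1,0)=5/16: -0.3125 × log₂(0.3125) = 0.5244
  p(1,1)=1/8: -0.1250 × log₂(0.1250) = 0.3750
H(X,Y) = 1.8829 bits


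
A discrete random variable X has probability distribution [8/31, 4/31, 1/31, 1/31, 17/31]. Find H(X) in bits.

H(X) = -Σ p(x) log₂ p(x)
  -8/31 × log₂(8/31) = 0.5043
  -4/31 × log₂(4/31) = 0.3812
  -1/31 × log₂(1/31) = 0.1598
  -1/31 × log₂(1/31) = 0.1598
  -17/31 × log₂(17/31) = 0.4753
H(X) = 1.6804 bits


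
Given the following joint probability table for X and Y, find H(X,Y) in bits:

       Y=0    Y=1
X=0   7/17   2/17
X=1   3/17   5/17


H(X,Y) = -Σ p(x,y) log₂ p(x,y)
  p(0,0)=7/17: -0.4118 × log₂(0.4118) = 0.5271
  p(0,1)=2/17: -0.1176 × log₂(0.1176) = 0.3632
  p(1,0)=3/17: -0.1765 × log₂(0.1765) = 0.4416
  p(1,1)=5/17: -0.2941 × log₂(0.2941) = 0.5193
H(X,Y) = 1.8512 bits


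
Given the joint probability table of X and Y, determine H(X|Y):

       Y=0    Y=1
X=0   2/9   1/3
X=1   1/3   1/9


H(X|Y) = Σ_y p(y) H(X|Y=y)
  p(Y=0) = 5/9, H(X|Y=0) = 0.9710
  p(Y=1) = 4/9, H(X|Y=1) = 0.8113
H(X|Y) = 0.5556×0.9710 + 0.4444×0.8113 = 0.9000 bits


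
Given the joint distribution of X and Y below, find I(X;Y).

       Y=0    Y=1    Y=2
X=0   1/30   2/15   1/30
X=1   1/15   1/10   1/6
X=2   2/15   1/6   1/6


H(X) = 1.5058, H(Y) = 1.5494, H(X,Y) = 2.9874
I(X;Y) = H(X) + H(Y) - H(X,Y) = 0.0678 bits


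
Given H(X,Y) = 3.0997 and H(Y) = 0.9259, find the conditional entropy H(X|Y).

Chain rule: H(X,Y) = H(X|Y) + H(Y)
H(X|Y) = H(X,Y) - H(Y) = 3.0997 - 0.9259 = 2.1738 bits


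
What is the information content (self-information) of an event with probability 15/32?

Information content I(x) = -log₂(p(x))
I = -log₂(15/32) = -log₂(0.4688)
I = 1.0931 bits


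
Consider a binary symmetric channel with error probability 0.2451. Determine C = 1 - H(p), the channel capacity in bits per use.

For BSC with error probability p:
C = 1 - H(p) where H(p) is binary entropy
H(0.2451) = -0.2451 × log₂(0.2451) - 0.7549 × log₂(0.7549)
H(p) = 0.8034
C = 1 - 0.8034 = 0.1966 bits/use


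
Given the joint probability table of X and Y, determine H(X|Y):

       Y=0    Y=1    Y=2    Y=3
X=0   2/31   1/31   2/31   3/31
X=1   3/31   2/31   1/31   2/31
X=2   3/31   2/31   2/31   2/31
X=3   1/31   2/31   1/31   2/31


H(X|Y) = Σ_y p(y) H(X|Y=y)
  p(Y=0) = 9/31, H(X|Y=0) = 1.8911
  p(Y=1) = 7/31, H(X|Y=1) = 1.9502
  p(Y=2) = 6/31, H(X|Y=2) = 1.9183
  p(Y=3) = 9/31, H(X|Y=3) = 1.9749
H(X|Y) = 0.2903×1.8911 + 0.2258×1.9502 + 0.1935×1.9183 + 0.2903×1.9749 = 1.9340 bits


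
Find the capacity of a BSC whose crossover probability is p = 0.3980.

For BSC with error probability p:
C = 1 - H(p) where H(p) is binary entropy
H(0.3980) = -0.3980 × log₂(0.3980) - 0.6020 × log₂(0.6020)
H(p) = 0.9698
C = 1 - 0.9698 = 0.0302 bits/use


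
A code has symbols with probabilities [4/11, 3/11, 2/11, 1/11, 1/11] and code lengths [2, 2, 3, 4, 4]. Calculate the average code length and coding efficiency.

Average length L = Σ p_i × l_i = 2.5455 bits
Entropy H = 2.1181 bits
Efficiency η = H/L × 100% = 83.21%


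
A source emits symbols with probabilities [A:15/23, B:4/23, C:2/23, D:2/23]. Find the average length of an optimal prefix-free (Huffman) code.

Huffman tree construction:
Combine smallest probabilities repeatedly
Resulting codes:
  A: 1 (length 1)
  B: 00 (length 2)
  C: 010 (length 3)
  D: 011 (length 3)
Average length = Σ p(s) × length(s) = 1.5217 bits


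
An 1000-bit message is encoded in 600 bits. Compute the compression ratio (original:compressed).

Compression ratio = Original / Compressed
= 1000 / 600 = 1.67:1


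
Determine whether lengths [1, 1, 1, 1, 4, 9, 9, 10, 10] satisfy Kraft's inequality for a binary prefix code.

Kraft inequality: Σ 2^(-l_i) ≤ 1 for prefix-free code
Calculating: 2^(-1) + 2^(-1) + 2^(-1) + 2^(-1) + 2^(-4) + 2^(-9) + 2^(-9) + 2^(-10) + 2^(-10)
= 0.5 + 0.5 + 0.5 + 0.5 + 0.0625 + 0.001953125 + 0.001953125 + 0.0009765625 + 0.0009765625
= 2.0684
Since 2.0684 > 1, prefix-free code does not exist


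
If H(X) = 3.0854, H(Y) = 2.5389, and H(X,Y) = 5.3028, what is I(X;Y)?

I(X;Y) = H(X) + H(Y) - H(X,Y)
I(X;Y) = 3.0854 + 2.5389 - 5.3028 = 0.3215 bits


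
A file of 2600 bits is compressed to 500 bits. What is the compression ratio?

Compression ratio = Original / Compressed
= 2600 / 500 = 5.20:1


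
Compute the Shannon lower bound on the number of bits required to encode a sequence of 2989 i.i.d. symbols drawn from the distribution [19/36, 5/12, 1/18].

Entropy H = 1.2445 bits/symbol
Minimum bits = H × n = 1.2445 × 2989
= 3719.92 bits


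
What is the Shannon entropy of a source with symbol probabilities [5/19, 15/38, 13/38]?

H(X) = -Σ p(x) log₂ p(x)
  -5/19 × log₂(5/19) = 0.5068
  -15/38 × log₂(15/38) = 0.5294
  -13/38 × log₂(13/38) = 0.5294
H(X) = 1.5656 bits


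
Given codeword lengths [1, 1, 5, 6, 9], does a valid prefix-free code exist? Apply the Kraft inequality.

Kraft inequality: Σ 2^(-l_i) ≤ 1 for prefix-free code
Calculating: 2^(-1) + 2^(-1) + 2^(-5) + 2^(-6) + 2^(-9)
= 0.5 + 0.5 + 0.03125 + 0.015625 + 0.001953125
= 1.0488
Since 1.0488 > 1, prefix-free code does not exist


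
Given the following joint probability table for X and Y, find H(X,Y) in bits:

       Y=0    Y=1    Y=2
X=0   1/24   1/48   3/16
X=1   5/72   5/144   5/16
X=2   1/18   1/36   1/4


H(X,Y) = -Σ p(x,y) log₂ p(x,y)
  p(0,0)=1/24: -0.0417 × log₂(0.0417) = 0.1910
  p(0,1)=1/48: -0.0208 × log₂(0.0208) = 0.1164
  p(0,2)=3/16: -0.1875 × log₂(0.1875) = 0.4528
  p(1,0)=5/72: -0.0694 × log₂(0.0694) = 0.2672
  p(1,1)=5/144: -0.0347 × log₂(0.0347) = 0.1683
  p(1,2)=5/16: -0.3125 × log₂(0.3125) = 0.5244
  p(2,0)=1/18: -0.0556 × log₂(0.0556) = 0.2317
  p(2,1)=1/36: -0.0278 × log₂(0.0278) = 0.1436
  p(2,2)=1/4: -0.2500 × log₂(0.2500) = 0.5000
H(X,Y) = 2.5954 bits


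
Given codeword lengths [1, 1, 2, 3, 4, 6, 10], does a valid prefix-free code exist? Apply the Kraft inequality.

Kraft inequality: Σ 2^(-l_i) ≤ 1 for prefix-free code
Calculating: 2^(-1) + 2^(-1) + 2^(-2) + 2^(-3) + 2^(-4) + 2^(-6) + 2^(-10)
= 0.5 + 0.5 + 0.25 + 0.125 + 0.0625 + 0.015625 + 0.0009765625
= 1.4541
Since 1.4541 > 1, prefix-free code does not exist


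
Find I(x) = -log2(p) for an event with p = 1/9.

Information content I(x) = -log₂(p(x))
I = -log₂(1/9) = -log₂(0.1111)
I = 3.1699 bits


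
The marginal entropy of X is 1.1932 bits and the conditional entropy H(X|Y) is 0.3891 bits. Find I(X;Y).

I(X;Y) = H(X) - H(X|Y)
I(X;Y) = 1.1932 - 0.3891 = 0.8041 bits


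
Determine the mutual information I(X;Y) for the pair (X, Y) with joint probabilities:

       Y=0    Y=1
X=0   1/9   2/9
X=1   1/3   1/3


H(X) = 0.9183, H(Y) = 0.9911, H(X,Y) = 1.8911
I(X;Y) = H(X) + H(Y) - H(X,Y) = 0.0183 bits


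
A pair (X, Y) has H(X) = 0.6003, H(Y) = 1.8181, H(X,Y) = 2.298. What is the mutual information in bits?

I(X;Y) = H(X) + H(Y) - H(X,Y)
I(X;Y) = 0.6003 + 1.8181 - 2.298 = 0.1204 bits


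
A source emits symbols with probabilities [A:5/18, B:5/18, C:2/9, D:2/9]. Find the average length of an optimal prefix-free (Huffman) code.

Huffman tree construction:
Combine smallest probabilities repeatedly
Resulting codes:
  A: 10 (length 2)
  B: 11 (length 2)
  C: 00 (length 2)
  D: 01 (length 2)
Average length = Σ p(s) × length(s) = 2.0000 bits


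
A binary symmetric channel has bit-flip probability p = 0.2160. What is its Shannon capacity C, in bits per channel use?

For BSC with error probability p:
C = 1 - H(p) where H(p) is binary entropy
H(0.2160) = -0.2160 × log₂(0.2160) - 0.7840 × log₂(0.7840)
H(p) = 0.7528
C = 1 - 0.7528 = 0.2472 bits/use


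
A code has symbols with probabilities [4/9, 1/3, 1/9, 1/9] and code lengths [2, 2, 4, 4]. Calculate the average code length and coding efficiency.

Average length L = Σ p_i × l_i = 2.4444 bits
Entropy H = 1.7527 bits
Efficiency η = H/L × 100% = 71.70%


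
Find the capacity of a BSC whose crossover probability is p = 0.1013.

For BSC with error probability p:
C = 1 - H(p) where H(p) is binary entropy
H(0.1013) = -0.1013 × log₂(0.1013) - 0.8987 × log₂(0.8987)
H(p) = 0.4731
C = 1 - 0.4731 = 0.5269 bits/use


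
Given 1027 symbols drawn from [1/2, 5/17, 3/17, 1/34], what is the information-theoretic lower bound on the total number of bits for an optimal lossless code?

Entropy H = 1.6105 bits/symbol
Minimum bits = H × n = 1.6105 × 1027
= 1654.01 bits


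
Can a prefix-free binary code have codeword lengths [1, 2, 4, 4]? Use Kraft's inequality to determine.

Kraft inequality: Σ 2^(-l_i) ≤ 1 for prefix-free code
Calculating: 2^(-1) + 2^(-2) + 2^(-4) + 2^(-4)
= 0.5 + 0.25 + 0.0625 + 0.0625
= 0.8750
Since 0.8750 ≤ 1, prefix-free code exists


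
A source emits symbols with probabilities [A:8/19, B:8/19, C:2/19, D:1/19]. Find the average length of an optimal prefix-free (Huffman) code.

Huffman tree construction:
Combine smallest probabilities repeatedly
Resulting codes:
  A: 11 (length 2)
  B: 0 (length 1)
  C: 101 (length 3)
  D: 100 (length 3)
Average length = Σ p(s) × length(s) = 1.7368 bits


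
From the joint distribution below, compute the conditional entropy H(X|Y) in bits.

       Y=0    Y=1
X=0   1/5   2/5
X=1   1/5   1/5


H(X|Y) = Σ_y p(y) H(X|Y=y)
  p(Y=0) = 2/5, H(X|Y=0) = 1.0000
  p(Y=1) = 3/5, H(X|Y=1) = 0.9183
H(X|Y) = 0.4000×1.0000 + 0.6000×0.9183 = 0.9510 bits


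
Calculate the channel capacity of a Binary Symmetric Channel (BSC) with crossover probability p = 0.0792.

For BSC with error probability p:
C = 1 - H(p) where H(p) is binary entropy
H(0.0792) = -0.0792 × log₂(0.0792) - 0.9208 × log₂(0.9208)
H(p) = 0.3994
C = 1 - 0.3994 = 0.6006 bits/use


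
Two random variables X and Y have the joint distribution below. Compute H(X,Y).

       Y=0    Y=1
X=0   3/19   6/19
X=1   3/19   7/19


H(X,Y) = -Σ p(x,y) log₂ p(x,y)
  p(0,0)=3/19: -0.1579 × log₂(0.1579) = 0.4205
  p(0,1)=6/19: -0.3158 × log₂(0.3158) = 0.5251
  p(1,0)=3/19: -0.1579 × log₂(0.1579) = 0.4205
  p(1,1)=7/19: -0.3684 × log₂(0.3684) = 0.5307
H(X,Y) = 1.8968 bits


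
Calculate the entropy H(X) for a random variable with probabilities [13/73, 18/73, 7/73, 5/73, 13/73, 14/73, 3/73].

H(X) = -Σ p(x) log₂ p(x)
  -13/73 × log₂(13/73) = 0.4433
  -18/73 × log₂(18/73) = 0.4981
  -7/73 × log₂(7/73) = 0.3243
  -5/73 × log₂(5/73) = 0.2649
  -13/73 × log₂(13/73) = 0.4433
  -14/73 × log₂(14/73) = 0.4569
  -3/73 × log₂(3/73) = 0.1892
H(X) = 2.6201 bits


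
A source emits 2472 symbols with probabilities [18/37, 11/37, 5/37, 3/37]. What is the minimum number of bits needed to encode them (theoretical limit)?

Entropy H = 1.7101 bits/symbol
Minimum bits = H × n = 1.7101 × 2472
= 4227.31 bits


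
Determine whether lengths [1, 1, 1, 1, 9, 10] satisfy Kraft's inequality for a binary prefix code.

Kraft inequality: Σ 2^(-l_i) ≤ 1 for prefix-free code
Calculating: 2^(-1) + 2^(-1) + 2^(-1) + 2^(-1) + 2^(-9) + 2^(-10)
= 0.5 + 0.5 + 0.5 + 0.5 + 0.001953125 + 0.0009765625
= 2.0029
Since 2.0029 > 1, prefix-free code does not exist


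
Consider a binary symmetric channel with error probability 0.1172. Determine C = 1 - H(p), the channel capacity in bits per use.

For BSC with error probability p:
C = 1 - H(p) where H(p) is binary entropy
H(0.1172) = -0.1172 × log₂(0.1172) - 0.8828 × log₂(0.8828)
H(p) = 0.5213
C = 1 - 0.5213 = 0.4787 bits/use


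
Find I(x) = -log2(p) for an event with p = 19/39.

Information content I(x) = -log₂(p(x))
I = -log₂(19/39) = -log₂(0.4872)
I = 1.0375 bits


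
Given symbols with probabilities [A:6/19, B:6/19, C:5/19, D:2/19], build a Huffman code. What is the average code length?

Huffman tree construction:
Combine smallest probabilities repeatedly
Resulting codes:
  A: 10 (length 2)
  B: 11 (length 2)
  C: 01 (length 2)
  D: 00 (length 2)
Average length = Σ p(s) × length(s) = 2.0000 bits


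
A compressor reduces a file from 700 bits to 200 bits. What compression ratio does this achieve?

Compression ratio = Original / Compressed
= 700 / 200 = 3.50:1


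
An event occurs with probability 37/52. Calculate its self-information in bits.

Information content I(x) = -log₂(p(x))
I = -log₂(37/52) = -log₂(0.7115)
I = 0.4910 bits


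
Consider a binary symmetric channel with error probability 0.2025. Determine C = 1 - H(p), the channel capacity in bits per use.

For BSC with error probability p:
C = 1 - H(p) where H(p) is binary entropy
H(0.2025) = -0.2025 × log₂(0.2025) - 0.7975 × log₂(0.7975)
H(p) = 0.7269
C = 1 - 0.7269 = 0.2731 bits/use


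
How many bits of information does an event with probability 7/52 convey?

Information content I(x) = -log₂(p(x))
I = -log₂(7/52) = -log₂(0.1346)
I = 2.8931 bits


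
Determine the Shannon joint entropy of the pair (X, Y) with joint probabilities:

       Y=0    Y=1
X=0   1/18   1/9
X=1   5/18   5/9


H(X,Y) = -Σ p(x,y) log₂ p(x,y)
  p(0,0)=1/18: -0.0556 × log₂(0.0556) = 0.2317
  p(0,1)=1/9: -0.1111 × log₂(0.1111) = 0.3522
  p(1,0)=5/18: -0.2778 × log₂(0.2778) = 0.5133
  p(1,1)=5/9: -0.5556 × log₂(0.5556) = 0.4711
H(X,Y) = 1.5683 bits


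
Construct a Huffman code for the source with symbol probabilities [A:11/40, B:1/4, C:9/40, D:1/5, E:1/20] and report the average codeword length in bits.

Huffman tree construction:
Combine smallest probabilities repeatedly
Resulting codes:
  A: 11 (length 2)
  B: 01 (length 2)
  C: 00 (length 2)
  D: 101 (length 3)
  E: 100 (length 3)
Average length = Σ p(s) × length(s) = 2.2500 bits


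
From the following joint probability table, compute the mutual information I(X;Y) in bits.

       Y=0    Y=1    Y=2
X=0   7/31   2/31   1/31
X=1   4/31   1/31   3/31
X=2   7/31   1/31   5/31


H(X) = 1.5566, H(Y) = 1.3546, H(X,Y) = 2.8359
I(X;Y) = H(X) + H(Y) - H(X,Y) = 0.0753 bits


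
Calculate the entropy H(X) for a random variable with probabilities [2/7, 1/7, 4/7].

H(X) = -Σ p(x) log₂ p(x)
  -2/7 × log₂(2/7) = 0.5164
  -1/7 × log₂(1/7) = 0.4011
  -4/7 × log₂(4/7) = 0.4613
H(X) = 1.3788 bits


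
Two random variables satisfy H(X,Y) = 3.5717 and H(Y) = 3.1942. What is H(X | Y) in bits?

Chain rule: H(X,Y) = H(X|Y) + H(Y)
H(X|Y) = H(X,Y) - H(Y) = 3.5717 - 3.1942 = 0.3775 bits


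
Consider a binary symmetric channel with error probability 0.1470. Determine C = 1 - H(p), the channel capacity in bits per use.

For BSC with error probability p:
C = 1 - H(p) where H(p) is binary entropy
H(0.1470) = -0.1470 × log₂(0.1470) - 0.8530 × log₂(0.8530)
H(p) = 0.6023
C = 1 - 0.6023 = 0.3977 bits/use
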